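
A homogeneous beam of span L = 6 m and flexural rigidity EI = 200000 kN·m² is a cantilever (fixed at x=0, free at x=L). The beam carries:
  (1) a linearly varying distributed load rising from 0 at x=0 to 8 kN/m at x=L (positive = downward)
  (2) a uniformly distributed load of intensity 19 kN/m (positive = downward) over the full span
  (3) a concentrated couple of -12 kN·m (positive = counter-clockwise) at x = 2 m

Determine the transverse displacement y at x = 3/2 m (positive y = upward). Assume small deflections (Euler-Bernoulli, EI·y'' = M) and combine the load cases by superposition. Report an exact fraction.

y(3/2) = -276939/128000000 m

Load 1 — triangular load w₀=8 kN/m (0→w₀ over full span):
  y_1 = (w₀Lx³/12-w₀L²x²/6-w₀x⁵/(120L))/EI = (8·6·(3/2)³/12-8·6²·(3/2)²/6-8·(3/2)⁵/(120·6))/200000 = -30267/64000000 m
Load 2 — uniform load w=19 kN/m over full span:
  y_2 = -wx²(x²-4Lx+6L²)/(24EI) = -19·(3/2)²·((3/2)²-4·6·(3/2)+6·6²)/(24·200000) = -41553/25600000 m
Load 3 — applied couple M₀=-12 kN·m at a=2 m (b=L-a=4):
  y_3 = M₀x²/(2EI)  [x≤a] = (-12)·(3/2)²/(2·200000) = -27/400000 m
Superposition: y = Σ y_i = -276939/128000000 m ≈ -0.002164 m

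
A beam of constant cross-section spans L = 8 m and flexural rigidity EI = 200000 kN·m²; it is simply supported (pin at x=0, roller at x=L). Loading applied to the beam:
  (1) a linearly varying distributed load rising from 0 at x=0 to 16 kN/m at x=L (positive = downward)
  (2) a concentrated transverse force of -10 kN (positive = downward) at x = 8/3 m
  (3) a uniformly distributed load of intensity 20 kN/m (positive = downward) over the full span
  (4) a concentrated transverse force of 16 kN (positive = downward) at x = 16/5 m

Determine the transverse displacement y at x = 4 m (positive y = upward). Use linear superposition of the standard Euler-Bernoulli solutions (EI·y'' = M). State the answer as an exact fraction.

Load 1 — triangular load w₀=16 kN/m (0→w₀ over full span):
  y_1 = -w₀x(7L⁴-10L²x²+3x⁴)/(360LEI) = -16·4·(7·8⁴-10·8²·4²+3·4⁴)/(360·8·200000) = -4/1875 m
Load 2 — point force P=-10 kN at a=8/3 m (b=L-a=16/3):
  y_2 = -Pa(L-x)(2Lx-a²-x²)/(6LEI)  [x>a] = -(-10)·(8/3)·(8-4)·(2·8·4-(8/3)²-4²)/(6·8·200000) = 23/50625 m
Load 3 — uniform load w=20 kN/m over full span:
  y_3 = -wx(L³-2Lx²+x³)/(24EI) = -20·4·(8³-2·8·4²+4³)/(24·200000) = -2/375 m
Load 4 — point force P=16 kN at a=16/5 m (b=L-a=24/5):
  y_4 = -Pa(L-x)(2Lx-a²-x²)/(6LEI)  [x>a] = -16·(16/5)·(8-4)·(2·8·4-(16/5)²-4²)/(6·8·200000) = -944/1171875 m
Superposition: y = Σ y_i = -247363/31640625 m ≈ -0.007818 m

y(4) = -247363/31640625 m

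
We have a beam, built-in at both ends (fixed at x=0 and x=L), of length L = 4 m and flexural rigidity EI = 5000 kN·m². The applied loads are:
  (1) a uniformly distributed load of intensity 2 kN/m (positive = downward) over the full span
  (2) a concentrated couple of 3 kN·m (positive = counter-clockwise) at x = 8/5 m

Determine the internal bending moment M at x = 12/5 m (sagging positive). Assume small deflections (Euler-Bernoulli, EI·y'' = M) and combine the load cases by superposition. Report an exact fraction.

Load 1 — uniform load w=2 kN/m over full span:
  M_1 = wLx/2 - wL²/12 - wx²/2 = 2·4·(12/5)/2 - 2·4²/12 - 2·(12/5)²/2 = 88/75 kN·m
Load 2 — applied couple M₀=3 kN·m at a=8/5 m (b=L-a=12/5):
  M_2 = R_Ax - M_A - M₀  [x>a] with R_A=27/25, M_A=9/25 = (27/25)·(12/5) - (9/25) - 3 = -96/125 kN·m
Superposition: M = Σ M_i = 152/375 kN·m ≈ 0.405333 kN·m

M(12/5) = 152/375 kN·m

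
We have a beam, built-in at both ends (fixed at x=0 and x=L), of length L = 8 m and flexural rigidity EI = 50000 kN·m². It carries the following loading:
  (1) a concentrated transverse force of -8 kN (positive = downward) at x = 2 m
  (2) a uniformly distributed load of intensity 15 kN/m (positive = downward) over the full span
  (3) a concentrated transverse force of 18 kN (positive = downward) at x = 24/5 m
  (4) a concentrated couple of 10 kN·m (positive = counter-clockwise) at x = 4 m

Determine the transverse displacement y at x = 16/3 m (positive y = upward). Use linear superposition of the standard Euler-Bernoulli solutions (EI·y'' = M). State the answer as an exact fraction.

y(16/3) = -32401/10546875 m

Load 1 — point force P=-8 kN at a=2 m (b=L-a=6):
  y_1 = -Pa²(L-x)²(3bL-(3b+a)(L-x))/(6L³EI)  [x>a] = -(-8)·2²·(8-(16/3))²·(3·6·8-(3·6+2)·(8-(16/3)))/(6·8³·50000) = 34/253125 m
Load 2 — uniform load w=15 kN/m over full span:
  y_2 = -wx²(L-x)²/(24EI) = -15·(16/3)²·(8-(16/3))²/(24·50000) = -128/50625 m
Load 3 — point force P=18 kN at a=24/5 m (b=L-a=16/5):
  y_3 = -Pa²(L-x)²(3bL-(3b+a)(L-x))/(6L³EI)  [x>a] = -18·(24/5)²·(8-(16/3))²·(3·(16/5)·8-(3·(16/5)+(24/5))·(8-(16/3)))/(6·8³·50000) = -288/390625 m
Load 4 — applied couple M₀=10 kN·m at a=4 m (b=L-a=4):
  y_4 = (R_Ax³/6 - M_Ax²/2 - M₀(x-a)²/2)/EI  [x>a] with R_A=15/8, M_A=5/2 = ((15/8)·(16/3)³/6 - (5/2)·(16/3)²/2 - 10·((16/3)-4)²/2)/50000 = 1/16875 m
Superposition: y = Σ y_i = -32401/10546875 m ≈ -0.003072 m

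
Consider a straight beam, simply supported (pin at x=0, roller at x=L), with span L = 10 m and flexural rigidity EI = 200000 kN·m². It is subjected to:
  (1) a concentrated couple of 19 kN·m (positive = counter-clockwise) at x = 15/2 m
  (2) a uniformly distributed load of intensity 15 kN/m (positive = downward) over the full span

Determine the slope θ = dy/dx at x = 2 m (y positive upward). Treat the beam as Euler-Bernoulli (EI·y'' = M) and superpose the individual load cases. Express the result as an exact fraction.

Load 1 — applied couple M₀=19 kN·m at a=15/2 m (b=L-a=5/2):
  θ_1 = (M₀x²/(2L)+C₁)/EI  [x≤a] with C₁=M₀(3b²-L²)/(6L)=-1235/48 = (19·2²/(2·10)+(-1235/48))/200000 = -5263/48000000 rad
Load 2 — uniform load w=15 kN/m over full span:
  θ_2 = -w(L³-6Lx²+4x³)/(24EI) = -15·(10³-6·10·2²+4·2³)/(24·200000) = -99/40000 rad
Superposition: θ = Σ θ_i = -124063/48000000 rad ≈ -0.002585 rad

θ(2) = -124063/48000000 rad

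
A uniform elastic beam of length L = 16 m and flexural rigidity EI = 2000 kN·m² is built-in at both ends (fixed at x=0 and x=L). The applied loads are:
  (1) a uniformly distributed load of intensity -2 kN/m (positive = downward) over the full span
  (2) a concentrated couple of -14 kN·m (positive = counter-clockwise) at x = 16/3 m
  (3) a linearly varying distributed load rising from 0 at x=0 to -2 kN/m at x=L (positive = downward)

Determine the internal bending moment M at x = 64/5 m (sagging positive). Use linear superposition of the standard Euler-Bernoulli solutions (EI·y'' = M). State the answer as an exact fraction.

Load 1 — uniform load w=-2 kN/m over full span:
  M_1 = wLx/2 - wL²/12 - wx²/2 = (-2)·16·(64/5)/2 - (-2)·16²/12 - (-2)·(64/5)²/2 = 128/75 kN·m
Load 2 — applied couple M₀=-14 kN·m at a=16/3 m (b=L-a=32/3):
  M_2 = R_Ax - M_A - M₀  [x>a] with R_A=-7/6, M_A=0 = (-7/6)·(64/5) - 0 - (-14) = -14/15 kN·m
Load 3 — triangular load w₀=-2 kN/m (0→w₀ over full span):
  M_3 = 3w₀Lx/20 - w₀L²/30 - w₀x³/(6L) = 3·(-2)·16·(64/5)/20 - (-2)·16²/30 - (-2)·(64/5)³/(6·16) = -256/375 kN·m
Superposition: M = Σ M_i = 34/375 kN·m ≈ 0.090667 kN·m

M(64/5) = 34/375 kN·m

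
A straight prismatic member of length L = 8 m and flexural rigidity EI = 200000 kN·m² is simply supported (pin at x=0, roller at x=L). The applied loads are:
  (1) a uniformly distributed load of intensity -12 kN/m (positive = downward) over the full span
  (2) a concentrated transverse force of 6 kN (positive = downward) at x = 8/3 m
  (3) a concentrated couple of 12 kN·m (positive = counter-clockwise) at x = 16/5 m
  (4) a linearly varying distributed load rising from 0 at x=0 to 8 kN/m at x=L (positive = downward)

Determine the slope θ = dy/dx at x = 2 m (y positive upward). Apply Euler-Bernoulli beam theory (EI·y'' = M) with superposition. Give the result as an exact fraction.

Load 1 — uniform load w=-12 kN/m over full span:
  θ_1 = -w(L³-6Lx²+4x³)/(24EI) = -(-12)·(8³-6·8·2²+4·2³)/(24·200000) = 11/12500 rad
Load 2 — point force P=6 kN at a=8/3 m (b=L-a=16/3):
  θ_2 = -Pb(L²-b²-3x²)/(6LEI)  [x≤a] = -6·(16/3)·(8²-(16/3)²-3·2²)/(6·8·200000) = -53/675000 rad
Load 3 — applied couple M₀=12 kN·m at a=16/5 m (b=L-a=24/5):
  θ_3 = (M₀x²/(2L)+C₁)/EI  [x≤a] with C₁=M₀(3b²-L²)/(6L)=32/25 = (12·2²/(2·8)+(32/25))/200000 = 107/5000000 rad
Load 4 — triangular load w₀=8 kN/m (0→w₀ over full span):
  θ_4 = -w₀(7L⁴-30L²x²+15x⁴)/(360LEI) = -8·(7·8⁴-30·8²·2²+15·2⁴)/(360·8·200000) = -1327/4500000 rad
Superposition: θ = Σ θ_i = 71279/135000000 rad ≈ 0.000528 rad

θ(2) = 71279/135000000 rad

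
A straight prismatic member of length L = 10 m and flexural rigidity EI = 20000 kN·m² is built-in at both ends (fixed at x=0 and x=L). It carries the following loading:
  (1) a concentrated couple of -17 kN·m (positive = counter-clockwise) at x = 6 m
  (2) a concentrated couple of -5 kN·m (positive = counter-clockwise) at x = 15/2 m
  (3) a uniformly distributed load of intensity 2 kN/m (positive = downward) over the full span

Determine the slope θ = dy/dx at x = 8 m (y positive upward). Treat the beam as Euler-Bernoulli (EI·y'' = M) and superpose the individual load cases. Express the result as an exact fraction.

θ(8) = 1523/2500000 rad

Load 1 — applied couple M₀=-17 kN·m at a=6 m (b=L-a=4):
  θ_1 = (R_Ax²/2 - M_Ax - M₀(x-a))/EI  [x>a] with R_A=-306/125, M_A=-136/25 = ((-306/125)·8²/2 - (-136/25)·8 - (-17)·(8-6))/20000 = -51/1250000 rad
Load 2 — applied couple M₀=-5 kN·m at a=15/2 m (b=L-a=5/2):
  θ_2 = (R_Ax²/2 - M_Ax - M₀(x-a))/EI  [x>a] with R_A=-9/16, M_A=-25/16 = ((-9/16)·8²/2 - (-25/16)·8 - (-5)·(8-(15/2)))/20000 = -3/20000 rad
Load 3 — uniform load w=2 kN/m over full span:
  θ_3 = -wx(L-x)(L-2x)/(12EI) = -2·8·(10-8)·(10-2·8)/(12·20000) = 1/1250 rad
Superposition: θ = Σ θ_i = 1523/2500000 rad ≈ 0.000609 rad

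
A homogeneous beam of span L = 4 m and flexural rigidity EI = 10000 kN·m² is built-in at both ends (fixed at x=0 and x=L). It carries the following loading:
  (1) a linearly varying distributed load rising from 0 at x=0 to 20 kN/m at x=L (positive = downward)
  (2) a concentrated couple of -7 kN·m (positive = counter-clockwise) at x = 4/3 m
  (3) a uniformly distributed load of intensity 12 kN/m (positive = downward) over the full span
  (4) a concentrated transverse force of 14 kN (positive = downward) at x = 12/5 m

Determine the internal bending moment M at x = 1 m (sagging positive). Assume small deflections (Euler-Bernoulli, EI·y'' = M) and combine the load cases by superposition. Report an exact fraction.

M(1) = -211/750 kN·m

Load 1 — triangular load w₀=20 kN/m (0→w₀ over full span):
  M_1 = 3w₀Lx/20 - w₀L²/30 - w₀x³/(6L) = 3·20·4·1/20 - 20·4²/30 - 20·1³/(6·4) = 1/2 kN·m
Load 2 — applied couple M₀=-7 kN·m at a=4/3 m (b=L-a=8/3):
  M_2 = R_Ax - M_A  [x≤a] with R_A=-7/3, M_A=0 = (-7/3)·1 - 0 = -7/3 kN·m
Load 3 — uniform load w=12 kN/m over full span:
  M_3 = wLx/2 - wL²/12 - wx²/2 = 12·4·1/2 - 12·4²/12 - 12·1²/2 = 2 kN·m
Load 4 — point force P=14 kN at a=12/5 m (b=L-a=8/5):
  M_4 = Pb²(3a+b)x/L³ - Pab²/L²  [x≤a] = 14·(8/5)²·(3·(12/5)+(8/5))·1/4³ - 14·(12/5)·(8/5)²/4² = -56/125 kN·m
Superposition: M = Σ M_i = -211/750 kN·m ≈ -0.281333 kN·m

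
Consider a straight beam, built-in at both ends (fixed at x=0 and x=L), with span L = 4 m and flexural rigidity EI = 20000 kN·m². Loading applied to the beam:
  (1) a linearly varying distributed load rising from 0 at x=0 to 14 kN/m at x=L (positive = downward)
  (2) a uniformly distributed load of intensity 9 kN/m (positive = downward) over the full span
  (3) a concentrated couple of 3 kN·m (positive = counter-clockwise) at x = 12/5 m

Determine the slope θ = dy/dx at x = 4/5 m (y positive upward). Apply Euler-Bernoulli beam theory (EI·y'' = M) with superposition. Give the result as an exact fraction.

Load 1 — triangular load w₀=14 kN/m (0→w₀ over full span):
  θ_1 = -w₀(2x(L-x)(L-2x)(x+2L)+x²(L-x)²)/(120LEI) = -14·(2·(4/5)·(4-(4/5))·(4-2·(4/5))·((4/5)+2·4)+(4/5)²·(4-(4/5))²)/(120·4·20000) = -196/1171875 rad
Load 2 — uniform load w=9 kN/m over full span:
  θ_2 = -wx(L-x)(L-2x)/(12EI) = -9·(4/5)·(4-(4/5))·(4-2·(4/5))/(12·20000) = -18/78125 rad
Load 3 — applied couple M₀=3 kN·m at a=12/5 m (b=L-a=8/5):
  θ_3 = (R_Ax²/2 - M_Ax)/EI  [x≤a] with R_A=27/25, M_A=24/25 = ((27/25)·(4/5)²/2 - (24/25)·(4/5))/20000 = -33/1562500 rad
Superposition: θ = Σ θ_i = -1963/4687500 rad ≈ -0.000419 rad

θ(4/5) = -1963/4687500 rad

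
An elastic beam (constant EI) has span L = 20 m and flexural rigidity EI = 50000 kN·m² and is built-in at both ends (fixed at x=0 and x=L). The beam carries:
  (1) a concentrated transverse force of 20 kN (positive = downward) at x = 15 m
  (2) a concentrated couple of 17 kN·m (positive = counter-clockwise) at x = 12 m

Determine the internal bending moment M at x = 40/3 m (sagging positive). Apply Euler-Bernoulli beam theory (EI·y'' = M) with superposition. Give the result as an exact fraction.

M(40/3) = 5039/300 kN·m

Load 1 — point force P=20 kN at a=15 m (b=L-a=5):
  M_1 = Pb²(3a+b)x/L³ - Pab²/L²  [x≤a] = 20·5²·(3·15+5)·(40/3)/20³ - 20·15·5²/20² = 275/12 kN·m
Load 2 — applied couple M₀=17 kN·m at a=12 m (b=L-a=8):
  M_2 = R_Ax - M_A - M₀  [x>a] with R_A=153/125, M_A=136/25 = (153/125)·(40/3) - (136/25) - 17 = -153/25 kN·m
Superposition: M = Σ M_i = 5039/300 kN·m ≈ 16.796667 kN·m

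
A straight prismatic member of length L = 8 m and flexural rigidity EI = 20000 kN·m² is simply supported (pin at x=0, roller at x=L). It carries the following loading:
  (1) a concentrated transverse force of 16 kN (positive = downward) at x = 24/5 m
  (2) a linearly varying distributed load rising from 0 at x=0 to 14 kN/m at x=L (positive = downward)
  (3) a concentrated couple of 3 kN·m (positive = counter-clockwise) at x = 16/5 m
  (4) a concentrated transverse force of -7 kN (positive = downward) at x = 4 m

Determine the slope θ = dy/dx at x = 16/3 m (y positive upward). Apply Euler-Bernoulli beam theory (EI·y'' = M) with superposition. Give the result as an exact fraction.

Load 1 — point force P=16 kN at a=24/5 m (b=L-a=16/5):
  θ_1 = -Pa(2L²-6Lx+3x²+a²)/(6LEI)  [x>a] = -16·(24/5)·(2·8²-6·8·(16/3)+3·(16/3)²+(24/5)²)/(6·8·20000) = 368/234375 rad
Load 2 — triangular load w₀=14 kN/m (0→w₀ over full span):
  θ_2 = -w₀(7L⁴-30L²x²+15x⁴)/(360LEI) = -14·(7·8⁴-30·8²·(16/3)²+15·(16/3)⁴)/(360·8·20000) = 2548/759375 rad
Load 3 — applied couple M₀=3 kN·m at a=16/5 m (b=L-a=24/5):
  θ_3 = (M₀x²/(2L)-M₀(x-a)+C₁)/EI  [x>a] with C₁=M₀(3b²-L²)/(6L)=8/25 = (3·(16/3)²/(2·8)-3·((16/3)-(16/5))+(8/25))/20000 = -7/187500 rad
Load 4 — point force P=-7 kN at a=4 m (b=L-a=4):
  θ_4 = -Pa(2L²-6Lx+3x²+a²)/(6LEI)  [x>a] = -(-7)·4·(2·8²-6·8·(16/3)+3·(16/3)²+4²)/(6·8·20000) = -7/9000 rad
Superposition: θ = Σ θ_i = 624269/151875000 rad ≈ 0.004110 rad

θ(16/3) = 624269/151875000 rad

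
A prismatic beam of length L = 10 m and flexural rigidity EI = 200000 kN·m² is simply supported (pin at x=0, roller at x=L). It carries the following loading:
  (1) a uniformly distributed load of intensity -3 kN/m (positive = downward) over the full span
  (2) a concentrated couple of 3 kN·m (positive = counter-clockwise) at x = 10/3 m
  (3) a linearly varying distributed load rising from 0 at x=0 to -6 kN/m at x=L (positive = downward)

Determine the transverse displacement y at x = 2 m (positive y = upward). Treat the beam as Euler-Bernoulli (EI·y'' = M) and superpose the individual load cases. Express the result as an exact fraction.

y(2) = 2137/937500 m

Load 1 — uniform load w=-3 kN/m over full span:
  y_1 = -wx(L³-2Lx²+x³)/(24EI) = -(-3)·2·(10³-2·10·2²+2³)/(24·200000) = 29/25000 m
Load 2 — applied couple M₀=3 kN·m at a=10/3 m (b=L-a=20/3):
  y_2 = (M₀x³/(6L)+C₁x)/EI  [x≤a] with C₁=M₀(3b²-L²)/(6L)=5/3 = (3·2³/(6·10)+(5/3)·2)/200000 = 7/375000 m
Load 3 — triangular load w₀=-6 kN/m (0→w₀ over full span):
  y_3 = -w₀x(7L⁴-10L²x²+3x⁴)/(360LEI) = -(-6)·2·(7·10⁴-10·10²·2²+3·2⁴)/(360·10·200000) = 86/78125 m
Superposition: y = Σ y_i = 2137/937500 m ≈ 0.002279 m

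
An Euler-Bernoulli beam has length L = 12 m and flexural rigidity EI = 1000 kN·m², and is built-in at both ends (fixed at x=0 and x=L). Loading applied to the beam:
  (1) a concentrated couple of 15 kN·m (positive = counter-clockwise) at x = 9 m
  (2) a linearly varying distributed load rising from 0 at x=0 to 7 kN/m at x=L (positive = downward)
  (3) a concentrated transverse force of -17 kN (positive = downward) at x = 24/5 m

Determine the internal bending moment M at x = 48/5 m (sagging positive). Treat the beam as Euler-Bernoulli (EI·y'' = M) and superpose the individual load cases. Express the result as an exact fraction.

Load 1 — applied couple M₀=15 kN·m at a=9 m (b=L-a=3):
  M_1 = R_Ax - M_A - M₀  [x>a] with R_A=45/32, M_A=75/16 = (45/32)·(48/5) - (75/16) - 15 = -99/16 kN·m
Load 2 — triangular load w₀=7 kN/m (0→w₀ over full span):
  M_2 = 3w₀Lx/20 - w₀L²/30 - w₀x³/(6L) = 3·7·12·(48/5)/20 - 7·12²/30 - 7·(48/5)³/(6·12) = 168/125 kN·m
Load 3 — point force P=-17 kN at a=24/5 m (b=L-a=36/5):
  M_3 = Pa²(a+3b)(L-x)/L³ - Pa²b/L²  [x>a] = (-17)·(24/5)²·((24/5)+3·(36/5))·(12-(48/5))/12³ - (-17)·(24/5)²·(36/5)/12² = 3264/625 kN·m
Superposition: M = Σ M_i = 3789/10000 kN·m ≈ 0.378900 kN·m

M(48/5) = 3789/10000 kN·m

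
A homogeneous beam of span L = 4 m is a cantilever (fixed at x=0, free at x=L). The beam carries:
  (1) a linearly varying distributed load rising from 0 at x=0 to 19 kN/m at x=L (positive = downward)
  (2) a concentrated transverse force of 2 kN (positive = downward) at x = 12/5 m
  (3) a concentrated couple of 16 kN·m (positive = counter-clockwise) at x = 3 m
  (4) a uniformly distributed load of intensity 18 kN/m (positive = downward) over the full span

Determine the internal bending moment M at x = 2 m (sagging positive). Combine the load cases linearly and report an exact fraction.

M(2) = -787/15 kN·m

Load 1 — triangular load w₀=19 kN/m (0→w₀ over full span):
  M_1 = w₀Lx/2 - w₀L²/3 - w₀x³/(6L) = 19·4·2/2 - 19·4²/3 - 19·2³/(6·4) = -95/3 kN·m
Load 2 — point force P=2 kN at a=12/5 m (b=L-a=8/5):
  M_2 = -P(a-x)  [x≤a] = -2·((12/5)-2) = -4/5 kN·m
Load 3 — applied couple M₀=16 kN·m at a=3 m (b=L-a=1):
  M_3 = M₀  [x≤a] = 16 = 16 kN·m
Load 4 — uniform load w=18 kN/m over full span:
  M_4 = -w(L-x)²/2 = -18·(4-2)²/2 = -36 kN·m
Superposition: M = Σ M_i = -787/15 kN·m ≈ -52.466667 kN·m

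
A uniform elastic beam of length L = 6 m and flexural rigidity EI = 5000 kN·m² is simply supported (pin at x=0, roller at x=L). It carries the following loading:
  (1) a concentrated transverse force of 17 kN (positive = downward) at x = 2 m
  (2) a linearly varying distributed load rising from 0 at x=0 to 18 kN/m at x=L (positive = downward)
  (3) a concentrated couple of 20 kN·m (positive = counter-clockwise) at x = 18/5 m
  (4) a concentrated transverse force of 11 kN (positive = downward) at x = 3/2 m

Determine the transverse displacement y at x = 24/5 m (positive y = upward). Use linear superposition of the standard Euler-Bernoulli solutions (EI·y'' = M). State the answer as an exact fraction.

y(24/5) = -112567619/3750000000 m

Load 1 — point force P=17 kN at a=2 m (b=L-a=4):
  y_1 = -Pa(L-x)(2Lx-a²-x²)/(6LEI)  [x>a] = -17·2·(6-(24/5))·(2·6·(24/5)-2²-(24/5)²)/(6·6·5000) = -3247/468750 m
Load 2 — triangular load w₀=18 kN/m (0→w₀ over full span):
  y_2 = -w₀x(7L⁴-10L²x²+3x⁴)/(360LEI) = -18·(24/5)·(7·6⁴-10·6²·(24/5)²+3·(24/5)⁴)/(360·6·5000) = -185166/9765625 m
Load 3 — applied couple M₀=20 kN·m at a=18/5 m (b=L-a=12/5):
  y_3 = (M₀x³/(6L)-M₀(x-a)²/2+C₁x)/EI  [x>a] with C₁=M₀(3b²-L²)/(6L)=-52/5 = (20·(24/5)³/(6·6)-20·((24/5)-(18/5))²/2+(-52/5)·(24/5))/5000 = -9/15625 m
Load 4 — point force P=11 kN at a=3/2 m (b=L-a=9/2):
  y_4 = -Pa(L-x)(2Lx-a²-x²)/(6LEI)  [x>a] = -11·(3/2)·(6-(24/5))·(2·6·(24/5)-(3/2)²-(24/5)²)/(6·6·5000) = -35541/10000000 m
Superposition: y = Σ y_i = -112567619/3750000000 m ≈ -0.030018 m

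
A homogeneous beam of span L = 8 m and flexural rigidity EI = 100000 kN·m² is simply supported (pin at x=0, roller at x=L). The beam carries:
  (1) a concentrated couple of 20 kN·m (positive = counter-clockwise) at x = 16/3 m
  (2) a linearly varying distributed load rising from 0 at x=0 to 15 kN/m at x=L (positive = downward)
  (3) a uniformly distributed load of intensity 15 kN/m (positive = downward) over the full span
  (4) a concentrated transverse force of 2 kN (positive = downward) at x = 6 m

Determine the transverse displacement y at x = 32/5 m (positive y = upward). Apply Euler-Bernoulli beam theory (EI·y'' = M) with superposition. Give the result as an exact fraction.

Load 1 — applied couple M₀=20 kN·m at a=16/3 m (b=L-a=8/3):
  y_1 = (M₀x³/(6L)-M₀(x-a)²/2+C₁x)/EI  [x>a] with C₁=M₀(3b²-L²)/(6L)=-160/9 = (20·(32/5)³/(6·8)-20·((32/5)-(16/3))²/2+(-160/9)·(32/5))/100000 = -112/703125 m
Load 2 — triangular load w₀=15 kN/m (0→w₀ over full span):
  y_2 = -w₀x(7L⁴-10L²x²+3x⁴)/(360LEI) = -15·(32/5)·(7·8⁴-10·8²·(32/5)²+3·(32/5)⁴)/(360·8·100000) = -24384/9765625 m
Load 3 — uniform load w=15 kN/m over full span:
  y_3 = -wx(L³-2Lx²+x³)/(24EI) = -15·(32/5)·(8³-2·8·(32/5)²+(32/5)³)/(24·100000) = -1856/390625 m
Load 4 — point force P=2 kN at a=6 m (b=L-a=2):
  y_4 = -Pa(L-x)(2Lx-a²-x²)/(6LEI)  [x>a] = -2·6·(8-(32/5))·(2·8·(32/5)-6²-(32/5)²)/(6·8·100000) = -159/1562500 m
Superposition: y = Σ y_i = -2639999/351562500 m ≈ -0.007509 m

y(32/5) = -2639999/351562500 m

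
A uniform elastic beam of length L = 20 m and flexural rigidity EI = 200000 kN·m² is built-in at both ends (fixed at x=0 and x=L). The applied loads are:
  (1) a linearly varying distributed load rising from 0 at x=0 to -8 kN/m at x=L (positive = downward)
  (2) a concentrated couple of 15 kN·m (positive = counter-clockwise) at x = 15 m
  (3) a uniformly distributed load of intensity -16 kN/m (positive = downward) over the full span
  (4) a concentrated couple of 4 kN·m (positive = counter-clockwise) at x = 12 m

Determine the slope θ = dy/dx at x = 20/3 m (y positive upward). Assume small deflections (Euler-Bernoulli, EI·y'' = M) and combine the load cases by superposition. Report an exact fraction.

Load 1 — triangular load w₀=-8 kN/m (0→w₀ over full span):
  θ_1 = -w₀(2x(L-x)(L-2x)(x+2L)+x²(L-x)²)/(120LEI) = -(-8)·(2·(20/3)·(20-(20/3))·(20-2·(20/3))·((20/3)+2·20)+(20/3)²·(20-(20/3))²)/(120·20·200000) = 32/30375 rad
Load 2 — applied couple M₀=15 kN·m at a=15 m (b=L-a=5):
  θ_2 = (R_Ax²/2 - M_Ax)/EI  [x≤a] with R_A=27/32, M_A=75/16 = ((27/32)·(20/3)²/2 - (75/16)·(20/3))/200000 = -1/16000 rad
Load 3 — uniform load w=-16 kN/m over full span:
  θ_3 = -wx(L-x)(L-2x)/(12EI) = -(-16)·(20/3)·(20-(20/3))·(20-2·(20/3))/(12·200000) = 8/2025 rad
Load 4 — applied couple M₀=4 kN·m at a=12 m (b=L-a=8):
  θ_4 = (R_Ax²/2 - M_Ax)/EI  [x≤a] with R_A=36/125, M_A=32/25 = ((36/125)·(20/3)²/2 - (32/25)·(20/3))/200000 = -1/93750 rad
Superposition: θ = Σ θ_i = 2396441/486000000 rad ≈ 0.004931 rad

θ(20/3) = 2396441/486000000 rad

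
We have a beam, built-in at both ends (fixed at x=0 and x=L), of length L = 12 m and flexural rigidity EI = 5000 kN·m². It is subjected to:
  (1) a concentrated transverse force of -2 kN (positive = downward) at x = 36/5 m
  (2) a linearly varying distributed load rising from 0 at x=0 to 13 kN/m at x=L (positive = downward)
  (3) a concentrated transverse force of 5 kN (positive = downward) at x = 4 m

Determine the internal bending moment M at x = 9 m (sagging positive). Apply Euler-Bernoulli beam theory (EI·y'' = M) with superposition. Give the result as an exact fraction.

M(9) = 140287/9000 kN·m

Load 1 — point force P=-2 kN at a=36/5 m (b=L-a=24/5):
  M_1 = Pa²(a+3b)(L-x)/L³ - Pa²b/L²  [x>a] = (-2)·(36/5)²·((36/5)+3·(24/5))·(12-9)/12³ - (-2)·(36/5)²·(24/5)/12² = -54/125 kN·m
Load 2 — triangular load w₀=13 kN/m (0→w₀ over full span):
  M_2 = 3w₀Lx/20 - w₀L²/30 - w₀x³/(6L) = 3·13·12·9/20 - 13·12²/30 - 13·9³/(6·12) = 663/40 kN·m
Load 3 — point force P=5 kN at a=4 m (b=L-a=8):
  M_3 = Pa²(a+3b)(L-x)/L³ - Pa²b/L²  [x>a] = 5·4²·(4+3·8)·(12-9)/12³ - 5·4²·8/12² = -5/9 kN·m
Superposition: M = Σ M_i = 140287/9000 kN·m ≈ 15.587444 kN·m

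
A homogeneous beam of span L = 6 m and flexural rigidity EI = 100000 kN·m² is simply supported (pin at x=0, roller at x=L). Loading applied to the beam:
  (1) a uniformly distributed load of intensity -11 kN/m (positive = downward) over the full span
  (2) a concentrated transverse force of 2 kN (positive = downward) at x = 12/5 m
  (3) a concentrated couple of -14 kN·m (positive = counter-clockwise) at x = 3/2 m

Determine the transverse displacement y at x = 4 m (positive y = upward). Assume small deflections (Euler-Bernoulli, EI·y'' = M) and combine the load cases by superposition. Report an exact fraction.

y(4) = 606137/450000000 m

Load 1 — uniform load w=-11 kN/m over full span:
  y_1 = -wx(L³-2Lx²+x³)/(24EI) = -(-11)·4·(6³-2·6·4²+4³)/(24·100000) = 121/75000 m
Load 2 — point force P=2 kN at a=12/5 m (b=L-a=18/5):
  y_2 = -Pa(L-x)(2Lx-a²-x²)/(6LEI)  [x>a] = -2·(12/5)·(6-4)·(2·6·4-(12/5)²-4²)/(6·6·100000) = -82/1171875 m
Load 3 — applied couple M₀=-14 kN·m at a=3/2 m (b=L-a=9/2):
  y_3 = (M₀x³/(6L)-M₀(x-a)²/2+C₁x)/EI  [x>a] with C₁=M₀(3b²-L²)/(6L)=-77/8 = ((-14)·4³/(6·6)-(-14)·(4-(3/2))²/2+(-77/8)·4)/100000 = -707/3600000 m
Superposition: y = Σ y_i = 606137/450000000 m ≈ 0.001347 m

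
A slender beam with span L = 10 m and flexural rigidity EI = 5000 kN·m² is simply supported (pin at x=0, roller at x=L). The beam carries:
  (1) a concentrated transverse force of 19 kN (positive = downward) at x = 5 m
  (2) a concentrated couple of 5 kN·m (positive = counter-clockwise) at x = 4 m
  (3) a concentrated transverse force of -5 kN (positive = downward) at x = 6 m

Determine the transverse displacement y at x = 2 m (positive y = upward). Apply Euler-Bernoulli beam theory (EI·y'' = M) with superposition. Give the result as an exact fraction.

y(2) = -339/10000 m

Load 1 — point force P=19 kN at a=5 m (b=L-a=5):
  y_1 = -Pbx(L²-b²-x²)/(6LEI)  [x≤a] = -19·5·2·(10²-5²-2²)/(6·10·5000) = -1349/30000 m
Load 2 — applied couple M₀=5 kN·m at a=4 m (b=L-a=6):
  y_2 = (M₀x³/(6L)+C₁x)/EI  [x≤a] with C₁=M₀(3b²-L²)/(6L)=2/3 = (5·2³/(6·10)+(2/3)·2)/5000 = 1/2500 m
Load 3 — point force P=-5 kN at a=6 m (b=L-a=4):
  y_3 = -Pbx(L²-b²-x²)/(6LEI)  [x≤a] = -(-5)·4·2·(10²-4²-2²)/(6·10·5000) = 4/375 m
Superposition: y = Σ y_i = -339/10000 m ≈ -0.033900 m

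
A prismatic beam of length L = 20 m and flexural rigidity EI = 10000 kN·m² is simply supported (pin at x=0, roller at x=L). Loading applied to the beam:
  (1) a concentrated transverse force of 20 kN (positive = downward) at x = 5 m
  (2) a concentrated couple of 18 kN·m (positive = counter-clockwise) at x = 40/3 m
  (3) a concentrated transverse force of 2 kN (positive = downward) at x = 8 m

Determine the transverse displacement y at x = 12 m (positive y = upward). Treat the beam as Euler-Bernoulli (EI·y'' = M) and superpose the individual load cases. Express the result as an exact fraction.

Load 1 — point force P=20 kN at a=5 m (b=L-a=15):
  y_1 = -Pa(L-x)(2Lx-a²-x²)/(6LEI)  [x>a] = -20·5·(20-12)·(2·20·12-5²-12²)/(6·20·10000) = -311/1500 m
Load 2 — applied couple M₀=18 kN·m at a=40/3 m (b=L-a=20/3):
  y_2 = (M₀x³/(6L)+C₁x)/EI  [x≤a] with C₁=M₀(3b²-L²)/(6L)=-40 = (18·12³/(6·20)+(-40)·12)/10000 = -69/3125 m
Load 3 — point force P=2 kN at a=8 m (b=L-a=12):
  y_3 = -Pa(L-x)(2Lx-a²-x²)/(6LEI)  [x>a] = -2·8·(20-12)·(2·20·12-8²-12²)/(6·20·10000) = -272/9375 m
Superposition: y = Σ y_i = -9691/37500 m ≈ -0.258427 m

y(12) = -9691/37500 m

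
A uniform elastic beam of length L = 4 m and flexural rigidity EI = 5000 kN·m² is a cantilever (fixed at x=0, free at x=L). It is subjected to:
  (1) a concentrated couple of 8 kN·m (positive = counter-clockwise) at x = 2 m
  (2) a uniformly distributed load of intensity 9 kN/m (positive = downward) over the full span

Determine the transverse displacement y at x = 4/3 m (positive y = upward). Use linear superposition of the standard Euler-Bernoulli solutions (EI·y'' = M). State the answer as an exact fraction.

y(4/3) = -148/16875 m

Load 1 — applied couple M₀=8 kN·m at a=2 m (b=L-a=2):
  y_1 = M₀x²/(2EI)  [x≤a] = 8·(4/3)²/(2·5000) = 8/5625 m
Load 2 — uniform load w=9 kN/m over full span:
  y_2 = -wx²(x²-4Lx+6L²)/(24EI) = -9·(4/3)²·((4/3)²-4·4·(4/3)+6·4²)/(24·5000) = -172/16875 m
Superposition: y = Σ y_i = -148/16875 m ≈ -0.008770 m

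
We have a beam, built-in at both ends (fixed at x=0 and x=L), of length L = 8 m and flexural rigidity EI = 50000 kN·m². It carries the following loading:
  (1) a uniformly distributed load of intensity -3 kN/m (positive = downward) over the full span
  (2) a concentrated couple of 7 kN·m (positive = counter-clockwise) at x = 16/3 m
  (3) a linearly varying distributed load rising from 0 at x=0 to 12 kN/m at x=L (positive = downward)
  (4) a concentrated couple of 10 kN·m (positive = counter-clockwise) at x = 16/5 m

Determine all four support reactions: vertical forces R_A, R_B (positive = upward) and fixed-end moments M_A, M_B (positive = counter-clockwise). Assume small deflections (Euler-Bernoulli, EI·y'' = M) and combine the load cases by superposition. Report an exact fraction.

R_A = 161/30 kN, M_A = 197/15 kN·m, R_B = 559/30 kN, M_B = -96/5 kN·m

Load 1 — uniform load w=-3 kN/m over full span:
  R_A = wL/2 = (-3)·8/2 = -12 kN
  M_A = wL²/12 = (-3)·8²/12 = -16 kN·m
  R_B = wL/2 = (-3)·8/2 = -12 kN
  M_B = -wL²/12 = -(-3)·8²/12 = 16 kN·m
Load 2 — applied couple M₀=7 kN·m at a=16/3 m (b=L-a=8/3):
  R_A = 6M₀ab/L³ = 6·7·(16/3)·(8/3)/8³ = 7/6 kN
  M_A = M₀b(2a-b)/L² = 7·(8/3)·(2·(16/3)-(8/3))/8² = 7/3 kN·m
  R_B = -6M₀ab/L³ = -6·7·(16/3)·(8/3)/8³ = -7/6 kN
  M_B = M₀a(2b-a)/L² = 7·(16/3)·(2·(8/3)-(16/3))/8² = 0 kN·m
Load 3 — triangular load w₀=12 kN/m (0→w₀ over full span):
  R_A = 3w₀L/20 = 3·12·8/20 = 72/5 kN
  M_A = w₀L²/30 = 12·8²/30 = 128/5 kN·m
  R_B = 7w₀L/20 = 7·12·8/20 = 168/5 kN
  M_B = -w₀L²/20 = -12·8²/20 = -192/5 kN·m
Load 4 — applied couple M₀=10 kN·m at a=16/5 m (b=L-a=24/5):
  R_A = 6M₀ab/L³ = 6·10·(16/5)·(24/5)/8³ = 9/5 kN
  M_A = M₀b(2a-b)/L² = 10·(24/5)·(2·(16/5)-(24/5))/8² = 6/5 kN·m
  R_B = -6M₀ab/L³ = -6·10·(16/5)·(24/5)/8³ = -9/5 kN
  M_B = M₀a(2b-a)/L² = 10·(16/5)·(2·(24/5)-(16/5))/8² = 16/5 kN·m
Superposition: R_A = 161/30 kN, M_A = 197/15 kN·m, R_B = 559/30 kN, M_B = -96/5 kN·m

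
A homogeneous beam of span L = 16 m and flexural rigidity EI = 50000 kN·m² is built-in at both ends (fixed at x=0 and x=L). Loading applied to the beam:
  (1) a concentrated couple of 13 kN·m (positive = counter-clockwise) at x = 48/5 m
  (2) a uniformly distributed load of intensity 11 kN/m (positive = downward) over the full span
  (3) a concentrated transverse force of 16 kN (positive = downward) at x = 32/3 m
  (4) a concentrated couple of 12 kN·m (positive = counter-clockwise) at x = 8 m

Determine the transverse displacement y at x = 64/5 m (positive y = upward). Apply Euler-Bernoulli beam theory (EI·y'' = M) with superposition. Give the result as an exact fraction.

y(64/5) = -14042048/791015625 m

Load 1 — applied couple M₀=13 kN·m at a=48/5 m (b=L-a=32/5):
  y_1 = (R_Ax³/6 - M_Ax²/2 - M₀(x-a)²/2)/EI  [x>a] with R_A=117/100, M_A=104/25 = ((117/100)·(64/5)³/6 - (104/25)·(64/5)²/2 - 13·((64/5)-(48/5))²/2)/50000 = 312/9765625 m
Load 2 — uniform load w=11 kN/m over full span:
  y_2 = -wx²(L-x)²/(24EI) = -11·(64/5)²·(16-(64/5))²/(24·50000) = -90112/5859375 m
Load 3 — point force P=16 kN at a=32/3 m (b=L-a=16/3):
  y_3 = -Pa²(L-x)²(3bL-(3b+a)(L-x))/(6L³EI)  [x>a] = -16·(32/3)²·(16-(64/5))²·(3·(16/3)·16-(3·(16/3)+(32/3))·(16-(64/5)))/(6·16³·50000) = -16384/6328125 m
Load 4 — applied couple M₀=12 kN·m at a=8 m (b=L-a=8):
  y_4 = (R_Ax³/6 - M_Ax²/2 - M₀(x-a)²/2)/EI  [x>a] with R_A=9/8, M_A=3 = ((9/8)·(64/5)³/6 - 3·(64/5)²/2 - 12·((64/5)-8)²/2)/50000 = 72/390625 m
Superposition: y = Σ y_i = -14042048/791015625 m ≈ -0.017752 m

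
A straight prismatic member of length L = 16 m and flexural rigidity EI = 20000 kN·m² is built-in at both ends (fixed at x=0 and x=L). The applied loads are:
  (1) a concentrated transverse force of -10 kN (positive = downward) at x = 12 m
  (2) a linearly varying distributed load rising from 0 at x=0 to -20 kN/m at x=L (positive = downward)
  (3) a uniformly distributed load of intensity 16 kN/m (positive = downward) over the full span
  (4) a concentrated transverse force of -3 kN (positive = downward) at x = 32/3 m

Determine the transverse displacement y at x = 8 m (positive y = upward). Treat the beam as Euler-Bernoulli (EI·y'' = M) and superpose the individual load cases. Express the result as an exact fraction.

Load 1 — point force P=-10 kN at a=12 m (b=L-a=4):
  y_1 = -Pb²x²(3aL-(3a+b)x)/(6L³EI)  [x≤a] = -(-10)·4²·8²·(3·12·16-(3·12+4)·8)/(6·16³·20000) = 2/375 m
Load 2 — triangular load w₀=-20 kN/m (0→w₀ over full span):
  y_2 = -w₀x²(L-x)²(x+2L)/(120LEI) = -(-20)·8²·(16-8)²·(8+2·16)/(120·16·20000) = 32/375 m
Load 3 — uniform load w=16 kN/m over full span:
  y_3 = -wx²(L-x)²/(24EI) = -16·8²·(16-8)²/(24·20000) = -256/1875 m
Load 4 — point force P=-3 kN at a=32/3 m (b=L-a=16/3):
  y_4 = -Pb²x²(3aL-(3a+b)x)/(6L³EI)  [x≤a] = -(-3)·(16/3)²·8²·(3·(32/3)·16-(3·(32/3)+(16/3))·8)/(6·16³·20000) = 8/3375 m
Superposition: y = Σ y_i = -734/16875 m ≈ -0.043496 m

y(8) = -734/16875 m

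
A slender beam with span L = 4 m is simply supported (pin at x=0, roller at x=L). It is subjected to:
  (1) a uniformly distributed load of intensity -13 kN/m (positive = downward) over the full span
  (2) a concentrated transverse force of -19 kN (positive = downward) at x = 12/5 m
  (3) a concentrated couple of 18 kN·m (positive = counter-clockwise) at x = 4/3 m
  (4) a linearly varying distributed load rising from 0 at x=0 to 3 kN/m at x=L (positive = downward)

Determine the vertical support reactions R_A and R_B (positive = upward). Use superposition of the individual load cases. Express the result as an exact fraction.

Load 1 — uniform load w=-13 kN/m over full span:
  R_A = wL/2 = (-13)·4/2 = -26 kN
  R_B = wL/2 = (-13)·4/2 = -26 kN
Load 2 — point force P=-19 kN at a=12/5 m (b=L-a=8/5):
  R_A = Pb/L = (-19)·(8/5)/4 = -38/5 kN
  R_B = Pa/L = (-19)·(12/5)/4 = -57/5 kN
Load 3 — applied couple M₀=18 kN·m at a=4/3 m (b=L-a=8/3):
  R_A = M₀/L = 18/4 = 9/2 kN
  R_B = -M₀/L = -18/4 = -9/2 kN
Load 4 — triangular load w₀=3 kN/m (0→w₀ over full span):
  R_A = w₀L/6 = 3·4/6 = 2 kN
  R_B = w₀L/3 = 3·4/3 = 4 kN
Superposition: R_A = -271/10 kN, R_B = -379/10 kN

R_A = -271/10 kN, R_B = -379/10 kN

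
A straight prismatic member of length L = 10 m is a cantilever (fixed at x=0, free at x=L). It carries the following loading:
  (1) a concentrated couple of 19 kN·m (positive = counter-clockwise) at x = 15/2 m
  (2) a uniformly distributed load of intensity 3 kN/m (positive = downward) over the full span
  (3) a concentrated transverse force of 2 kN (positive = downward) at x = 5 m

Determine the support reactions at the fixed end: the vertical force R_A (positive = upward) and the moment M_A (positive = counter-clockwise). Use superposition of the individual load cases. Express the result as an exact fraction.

Load 1 — applied couple M₀=19 kN·m at a=15/2 m (b=L-a=5/2):
  R_A = 0 kN
  M_A = -M₀ = -19 kN·m
Load 2 — uniform load w=3 kN/m over full span:
  R_A = wL = 3·10 = 30 kN
  M_A = wL²/2 = 3·10²/2 = 150 kN·m
Load 3 — point force P=2 kN at a=5 m (b=L-a=5):
  R_A = P = 2 kN
  M_A = Pa = 2·5 = 10 kN·m
Superposition: R_A = 32 kN, M_A = 141 kN·m

R_A = 32 kN, M_A = 141 kN·m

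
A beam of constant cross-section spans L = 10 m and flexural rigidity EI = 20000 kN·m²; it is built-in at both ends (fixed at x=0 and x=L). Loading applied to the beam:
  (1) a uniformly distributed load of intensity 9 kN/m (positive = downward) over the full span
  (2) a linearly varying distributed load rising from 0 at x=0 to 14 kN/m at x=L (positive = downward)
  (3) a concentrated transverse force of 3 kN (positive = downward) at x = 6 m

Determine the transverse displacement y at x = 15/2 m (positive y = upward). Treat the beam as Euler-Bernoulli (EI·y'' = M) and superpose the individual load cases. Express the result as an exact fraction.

y(15/2) = -12957/1024000 m

Load 1 — uniform load w=9 kN/m over full span:
  y_1 = -wx²(L-x)²/(24EI) = -9·(15/2)²·(10-(15/2))²/(24·20000) = -27/4096 m
Load 2 — triangular load w₀=14 kN/m (0→w₀ over full span):
  y_2 = -w₀x²(L-x)²(x+2L)/(120LEI) = -14·(15/2)²·(10-(15/2))²·((15/2)+2·10)/(120·10·20000) = -231/40960 m
Load 3 — point force P=3 kN at a=6 m (b=L-a=4):
  y_3 = -Pa²(L-x)²(3bL-(3b+a)(L-x))/(6L³EI)  [x>a] = -3·6²·(10-(15/2))²·(3·4·10-(3·4+6)·(10-(15/2)))/(6·10³·20000) = -27/64000 m
Superposition: y = Σ y_i = -12957/1024000 m ≈ -0.012653 m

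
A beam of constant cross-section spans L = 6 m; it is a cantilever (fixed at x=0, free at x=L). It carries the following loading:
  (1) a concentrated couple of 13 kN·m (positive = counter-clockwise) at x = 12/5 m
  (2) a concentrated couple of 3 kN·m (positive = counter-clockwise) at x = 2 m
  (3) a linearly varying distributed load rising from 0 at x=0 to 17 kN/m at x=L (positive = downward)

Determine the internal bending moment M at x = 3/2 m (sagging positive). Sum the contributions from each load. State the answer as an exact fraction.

Load 1 — applied couple M₀=13 kN·m at a=12/5 m (b=L-a=18/5):
  M_1 = M₀  [x≤a] = 13 = 13 kN·m
Load 2 — applied couple M₀=3 kN·m at a=2 m (b=L-a=4):
  M_2 = M₀  [x≤a] = 3 = 3 kN·m
Load 3 — triangular load w₀=17 kN/m (0→w₀ over full span):
  M_3 = w₀Lx/2 - w₀L²/3 - w₀x³/(6L) = 17·6·(3/2)/2 - 17·6²/3 - 17·(3/2)³/(6·6) = -4131/32 kN·m
Superposition: M = Σ M_i = -3619/32 kN·m ≈ -113.093750 kN·m

M(3/2) = -3619/32 kN·m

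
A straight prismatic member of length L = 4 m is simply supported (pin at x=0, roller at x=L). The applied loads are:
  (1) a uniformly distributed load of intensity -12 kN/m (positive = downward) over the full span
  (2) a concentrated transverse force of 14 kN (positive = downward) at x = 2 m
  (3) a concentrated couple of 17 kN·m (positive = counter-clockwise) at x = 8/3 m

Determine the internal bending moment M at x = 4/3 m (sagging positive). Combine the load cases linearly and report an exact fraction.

M(4/3) = -19/3 kN·m

Load 1 — uniform load w=-12 kN/m over full span:
  M_1 = wx(L-x)/2 = (-12)·(4/3)·(4-(4/3))/2 = -64/3 kN·m
Load 2 — point force P=14 kN at a=2 m (b=L-a=2):
  M_2 = Pbx/L  [x≤a] = 14·2·(4/3)/4 = 28/3 kN·m
Load 3 — applied couple M₀=17 kN·m at a=8/3 m (b=L-a=4/3):
  M_3 = M₀x/L  [x≤a] = 17·(4/3)/4 = 17/3 kN·m
Superposition: M = Σ M_i = -19/3 kN·m ≈ -6.333333 kN·m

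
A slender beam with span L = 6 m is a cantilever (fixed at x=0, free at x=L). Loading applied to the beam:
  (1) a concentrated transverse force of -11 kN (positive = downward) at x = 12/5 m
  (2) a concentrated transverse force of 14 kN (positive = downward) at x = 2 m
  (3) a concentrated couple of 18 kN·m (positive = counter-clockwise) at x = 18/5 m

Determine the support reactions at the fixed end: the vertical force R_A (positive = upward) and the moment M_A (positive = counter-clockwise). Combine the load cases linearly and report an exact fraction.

Load 1 — point force P=-11 kN at a=12/5 m (b=L-a=18/5):
  R_A = P = (-11) = -11 kN
  M_A = Pa = (-11)·(12/5) = -132/5 kN·m
Load 2 — point force P=14 kN at a=2 m (b=L-a=4):
  R_A = P = 14 kN
  M_A = Pa = 14·2 = 28 kN·m
Load 3 — applied couple M₀=18 kN·m at a=18/5 m (b=L-a=12/5):
  R_A = 0 kN
  M_A = -M₀ = -18 kN·m
Superposition: R_A = 3 kN, M_A = -82/5 kN·m

R_A = 3 kN, M_A = -82/5 kN·m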